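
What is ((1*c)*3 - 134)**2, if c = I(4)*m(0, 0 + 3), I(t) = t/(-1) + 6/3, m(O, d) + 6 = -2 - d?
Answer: 4624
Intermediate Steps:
m(O, d) = -8 - d (m(O, d) = -6 + (-2 - d) = -8 - d)
I(t) = 2 - t (I(t) = t*(-1) + 6*(1/3) = -t + 2 = 2 - t)
c = 22 (c = (2 - 1*4)*(-8 - (0 + 3)) = (2 - 4)*(-8 - 1*3) = -2*(-8 - 3) = -2*(-11) = 22)
((1*c)*3 - 134)**2 = ((1*22)*3 - 134)**2 = (22*3 - 134)**2 = (66 - 134)**2 = (-68)**2 = 4624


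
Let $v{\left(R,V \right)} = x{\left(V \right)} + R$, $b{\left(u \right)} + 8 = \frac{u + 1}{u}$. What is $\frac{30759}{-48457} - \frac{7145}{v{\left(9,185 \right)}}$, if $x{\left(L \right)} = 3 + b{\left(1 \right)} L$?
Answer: $\frac{312451883}{53205786} \approx 5.8725$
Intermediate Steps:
$b{\left(u \right)} = -8 + \frac{1 + u}{u}$ ($b{\left(u \right)} = -8 + \frac{u + 1}{u} = -8 + \frac{1 + u}{u}$)
$x{\left(L \right)} = 3 - 6 L$ ($x{\left(L \right)} = 3 + \left(-7 + 1^{-1}\right) L = 3 + \left(-7 + 1\right) L = 3 - 6 L$)
$v{\left(R,V \right)} = 3 + R - 6 V$ ($v{\left(R,V \right)} = \left(3 - 6 V\right) + R = 3 + R - 6 V$)
$\frac{30759}{-48457} - \frac{7145}{v{\left(9,185 \right)}} = \frac{30759}{-48457} - \frac{7145}{3 + 9 - 1110} = 30759 \left(- \frac{1}{48457}\right) - \frac{7145}{3 + 9 - 1110} = - \frac{30759}{48457} - \frac{7145}{-1098} = - \frac{30759}{48457} - - \frac{7145}{1098} = - \frac{30759}{48457} + \frac{7145}{1098} = \frac{312451883}{53205786}$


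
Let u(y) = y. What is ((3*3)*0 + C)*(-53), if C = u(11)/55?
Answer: -53/5 ≈ -10.600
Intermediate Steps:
C = ⅕ (C = 11/55 = 11*(1/55) = ⅕ ≈ 0.20000)
((3*3)*0 + C)*(-53) = ((3*3)*0 + ⅕)*(-53) = (9*0 + ⅕)*(-53) = (0 + ⅕)*(-53) = (⅕)*(-53) = -53/5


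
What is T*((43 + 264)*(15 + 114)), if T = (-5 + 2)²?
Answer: 356427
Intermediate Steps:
T = 9 (T = (-3)² = 9)
T*((43 + 264)*(15 + 114)) = 9*((43 + 264)*(15 + 114)) = 9*(307*129) = 9*39603 = 356427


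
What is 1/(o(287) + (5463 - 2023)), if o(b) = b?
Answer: 1/3727 ≈ 0.00026831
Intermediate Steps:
1/(o(287) + (5463 - 2023)) = 1/(287 + (5463 - 2023)) = 1/(287 + 3440) = 1/3727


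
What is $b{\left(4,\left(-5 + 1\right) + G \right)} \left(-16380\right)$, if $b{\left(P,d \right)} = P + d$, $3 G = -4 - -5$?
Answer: $-5460$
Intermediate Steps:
$G = \frac{1}{3}$ ($G = \frac{-4 - -5}{3} = \frac{-4 + 5}{3} = \frac{1}{3} \cdot 1 = \frac{1}{3} \approx 0.33333$)
$b{\left(4,\left(-5 + 1\right) + G \right)} \left(-16380\right) = \left(4 + \left(\left(-5 + 1\right) + \frac{1}{3}\right)\right) \left(-16380\right) = \left(4 + \left(-4 + \frac{1}{3}\right)\right) \left(-16380\right) = \left(4 - \frac{11}{3}\right) \left(-16380\right) = \frac{1}{3} \left(-16380\right) = -5460$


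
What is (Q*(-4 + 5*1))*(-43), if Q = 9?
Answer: -387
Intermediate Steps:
(Q*(-4 + 5*1))*(-43) = (9*(-4 + 5*1))*(-43) = (9*(-4 + 5))*(-43) = (9*1)*(-43) = 9*(-43) = -387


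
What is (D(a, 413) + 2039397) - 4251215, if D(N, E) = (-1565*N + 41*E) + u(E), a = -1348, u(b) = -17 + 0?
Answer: -85282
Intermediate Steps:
u(b) = -17
D(N, E) = -17 - 1565*N + 41*E (D(N, E) = (-1565*N + 41*E) - 17 = -17 - 1565*N + 41*E)
(D(a, 413) + 2039397) - 4251215 = ((-17 - 1565*(-1348) + 41*413) + 2039397) - 4251215 = ((-17 + 2109620 + 16933) + 2039397) - 4251215 = (2126536 + 2039397) - 4251215 = 4165933 - 4251215 = -85282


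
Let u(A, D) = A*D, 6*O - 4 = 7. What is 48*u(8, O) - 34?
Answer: 670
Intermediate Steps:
O = 11/6 (O = 2/3 + (1/6)*7 = 2/3 + 7/6 = 11/6 ≈ 1.8333)
48*u(8, O) - 34 = 48*(8*(11/6)) - 34 = 48*(44/3) - 34 = 704 - 34 = 670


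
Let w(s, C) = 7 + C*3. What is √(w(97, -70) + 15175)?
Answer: 2*√3743 ≈ 122.36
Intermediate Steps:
w(s, C) = 7 + 3*C
√(w(97, -70) + 15175) = √((7 + 3*(-70)) + 15175) = √((7 - 210) + 15175) = √(-203 + 15175) = √14972 = 2*√3743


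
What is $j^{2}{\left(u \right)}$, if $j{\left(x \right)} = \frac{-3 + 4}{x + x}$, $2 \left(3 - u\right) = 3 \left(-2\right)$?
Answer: $\frac{1}{144} \approx 0.0069444$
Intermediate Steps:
$u = 6$ ($u = 3 - \frac{3 \left(-2\right)}{2} = 3 - -3 = 3 + 3 = 6$)
$j{\left(x \right)} = \frac{1}{2 x}$ ($j{\left(x \right)} = 1 \frac{1}{2 x} = \frac{1}{2 x}$)
$j^{2}{\left(u \right)} = \left(\frac{1}{2 \cdot 6}\right)^{2} = \left(\frac{1}{2} \cdot \frac{1}{6}\right)^{2} = \left(\frac{1}{12}\right)^{2} = \frac{1}{144}$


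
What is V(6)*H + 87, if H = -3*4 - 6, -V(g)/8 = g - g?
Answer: 87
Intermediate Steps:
V(g) = 0 (V(g) = -8*(g - g) = -8*0 = 0)
H = -18 (H = -12 - 6 = -18)
V(6)*H + 87 = 0*(-18) + 87 = 0 + 87 = 87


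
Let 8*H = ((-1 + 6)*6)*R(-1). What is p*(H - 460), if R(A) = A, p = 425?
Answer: -788375/4 ≈ -1.9709e+5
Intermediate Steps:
H = -15/4 (H = (((-1 + 6)*6)*(-1))/8 = ((5*6)*(-1))/8 = (30*(-1))/8 = (1/8)*(-30) = -15/4 ≈ -3.7500)
p*(H - 460) = 425*(-15/4 - 460) = 425*(-1855/4) = -788375/4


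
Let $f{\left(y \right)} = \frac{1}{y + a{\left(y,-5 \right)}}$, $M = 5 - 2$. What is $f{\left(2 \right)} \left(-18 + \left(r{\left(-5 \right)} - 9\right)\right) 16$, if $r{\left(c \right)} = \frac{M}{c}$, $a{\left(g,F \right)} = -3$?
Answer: $\frac{2208}{5} \approx 441.6$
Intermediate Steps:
$M = 3$ ($M = 5 - 2 = 3$)
$r{\left(c \right)} = \frac{3}{c}$
$f{\left(y \right)} = \frac{1}{-3 + y}$ ($f{\left(y \right)} = \frac{1}{y - 3} = \frac{1}{-3 + y}$)
$f{\left(2 \right)} \left(-18 + \left(r{\left(-5 \right)} - 9\right)\right) 16 = \frac{-18 + \left(\frac{3}{-5} - 9\right)}{-3 + 2} \cdot 16 = \frac{-18 + \left(3 \left(- \frac{1}{5}\right) - 9\right)}{-1} \cdot 16 = - (-18 - \frac{48}{5}) 16 = \left(-1\right) \left(- \frac{138}{5}\right) 16 = \frac{138}{5} \cdot 16 = \frac{2208}{5}$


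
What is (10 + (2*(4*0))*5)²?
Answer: 100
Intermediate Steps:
(10 + (2*(4*0))*5)² = (10 + (2*0)*5)² = (10 + 0*5)² = (10 + 0)² = 10² = 100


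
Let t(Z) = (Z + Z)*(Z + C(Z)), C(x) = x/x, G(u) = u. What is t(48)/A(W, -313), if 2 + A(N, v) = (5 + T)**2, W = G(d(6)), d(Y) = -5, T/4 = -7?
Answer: 4704/527 ≈ 8.9260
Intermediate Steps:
T = -28 (T = 4*(-7) = -28)
W = -5
C(x) = 1
A(N, v) = 527 (A(N, v) = -2 + (5 - 28)**2 = -2 + (-23)**2 = -2 + 529 = 527)
t(Z) = 2*Z*(1 + Z) (t(Z) = (Z + Z)*(Z + 1) = (2*Z)*(1 + Z) = 2*Z*(1 + Z))
t(48)/A(W, -313) = (2*48*(1 + 48))/527 = (2*48*49)*(1/527) = 4704*(1/527) = 4704/527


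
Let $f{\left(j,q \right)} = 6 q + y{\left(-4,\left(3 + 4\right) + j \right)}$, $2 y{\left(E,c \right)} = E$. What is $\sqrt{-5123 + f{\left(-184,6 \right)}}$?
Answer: $i \sqrt{5089} \approx 71.337 i$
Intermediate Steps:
$y{\left(E,c \right)} = \frac{E}{2}$
$f{\left(j,q \right)} = -2 + 6 q$ ($f{\left(j,q \right)} = 6 q + \frac{1}{2} \left(-4\right) = 6 q - 2 = -2 + 6 q$)
$\sqrt{-5123 + f{\left(-184,6 \right)}} = \sqrt{-5123 + \left(-2 + 6 \cdot 6\right)} = \sqrt{-5123 + \left(-2 + 36\right)} = \sqrt{-5123 + 34} = \sqrt{-5089} = i \sqrt{5089}$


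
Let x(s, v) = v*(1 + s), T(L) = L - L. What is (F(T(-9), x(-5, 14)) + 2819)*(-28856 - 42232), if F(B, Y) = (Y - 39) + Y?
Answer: -189662784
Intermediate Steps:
T(L) = 0
F(B, Y) = -39 + 2*Y (F(B, Y) = (-39 + Y) + Y = -39 + 2*Y)
(F(T(-9), x(-5, 14)) + 2819)*(-28856 - 42232) = ((-39 + 2*(14*(1 - 5))) + 2819)*(-28856 - 42232) = ((-39 + 2*(14*(-4))) + 2819)*(-71088) = ((-39 + 2*(-56)) + 2819)*(-71088) = ((-39 - 112) + 2819)*(-71088) = (-151 + 2819)*(-71088) = 2668*(-71088) = -189662784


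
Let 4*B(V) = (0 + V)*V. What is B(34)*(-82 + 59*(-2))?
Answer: -57800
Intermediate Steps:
B(V) = V²/4 (B(V) = ((0 + V)*V)/4 = (V*V)/4 = V²/4)
B(34)*(-82 + 59*(-2)) = ((¼)*34²)*(-82 + 59*(-2)) = ((¼)*1156)*(-82 - 118) = 289*(-200) = -57800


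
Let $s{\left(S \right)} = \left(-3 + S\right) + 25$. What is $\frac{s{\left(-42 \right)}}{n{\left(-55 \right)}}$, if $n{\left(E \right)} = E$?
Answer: $\frac{4}{11} \approx 0.36364$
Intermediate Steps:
$s{\left(S \right)} = 22 + S$
$\frac{s{\left(-42 \right)}}{n{\left(-55 \right)}} = \frac{22 - 42}{-55} = \left(-20\right) \left(- \frac{1}{55}\right) = \frac{4}{11}$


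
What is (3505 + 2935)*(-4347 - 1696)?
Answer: -38916920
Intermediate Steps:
(3505 + 2935)*(-4347 - 1696) = 6440*(-6043) = -38916920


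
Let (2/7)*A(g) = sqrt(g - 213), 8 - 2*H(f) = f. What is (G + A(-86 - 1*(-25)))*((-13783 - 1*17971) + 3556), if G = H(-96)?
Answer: -1466296 - 98693*I*sqrt(274) ≈ -1.4663e+6 - 1.6337e+6*I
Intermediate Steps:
H(f) = 4 - f/2
A(g) = 7*sqrt(-213 + g)/2 (A(g) = 7*sqrt(g - 213)/2 = 7*sqrt(-213 + g)/2)
G = 52 (G = 4 - 1/2*(-96) = 4 + 48 = 52)
(G + A(-86 - 1*(-25)))*((-13783 - 1*17971) + 3556) = (52 + 7*sqrt(-213 + (-86 - 1*(-25)))/2)*((-13783 - 1*17971) + 3556) = (52 + 7*sqrt(-213 + (-86 + 25))/2)*((-13783 - 17971) + 3556) = (52 + 7*sqrt(-213 - 61)/2)*(-31754 + 3556) = (52 + 7*sqrt(-274)/2)*(-28198) = (52 + 7*(I*sqrt(274))/2)*(-28198) = (52 + 7*I*sqrt(274)/2)*(-28198) = -1466296 - 98693*I*sqrt(274)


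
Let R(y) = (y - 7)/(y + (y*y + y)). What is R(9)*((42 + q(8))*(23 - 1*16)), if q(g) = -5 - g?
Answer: 406/99 ≈ 4.1010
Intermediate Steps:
R(y) = (-7 + y)/(y² + 2*y) (R(y) = (-7 + y)/(y + (y² + y)) = (-7 + y)/(y + (y + y²)) = (-7 + y)/(y² + 2*y))
R(9)*((42 + q(8))*(23 - 1*16)) = ((-7 + 9)/(9*(2 + 9)))*((42 + (-5 - 1*8))*(23 - 1*16)) = ((⅑)*2/11)*((42 + (-5 - 8))*(23 - 16)) = ((⅑)*(1/11)*2)*((42 - 13)*7) = 2*(29*7)/99 = (2/99)*203 = 406/99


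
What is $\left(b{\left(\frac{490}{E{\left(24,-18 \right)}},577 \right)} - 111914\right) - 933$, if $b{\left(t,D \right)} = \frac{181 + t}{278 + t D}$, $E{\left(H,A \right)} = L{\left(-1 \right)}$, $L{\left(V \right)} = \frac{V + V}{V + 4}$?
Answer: $- \frac{47826476445}{423817} \approx -1.1285 \cdot 10^{5}$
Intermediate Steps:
$L{\left(V \right)} = \frac{2 V}{4 + V}$
$E{\left(H,A \right)} = - \frac{2}{3}$ ($E{\left(H,A \right)} = 2 \left(-1\right) \frac{1}{4 - 1} = 2 \left(-1\right) \frac{1}{3} = - \frac{2}{3}$)
$b{\left(t,D \right)} = \frac{181 + t}{278 + D t}$
$\left(b{\left(\frac{490}{E{\left(24,-18 \right)}},577 \right)} - 111914\right) - 933 = \left(\frac{181 + \frac{490}{- \frac{2}{3}}}{278 + 577 \frac{490}{- \frac{2}{3}}} - 111914\right) - 933 = \left(\frac{181 + 490 \left(- \frac{3}{2}\right)}{278 + 577 \cdot 490 \left(- \frac{3}{2}\right)} - 111914\right) - 933 = \left(\frac{181 - 735}{278 + 577 \left(-735\right)} - 111914\right) - 933 = \left(\frac{1}{278 - 424095} \left(-554\right) - 111914\right) - 933 = \left(\frac{1}{-423817} \left(-554\right) - 111914\right) - 933 = \left(\left(- \frac{1}{423817}\right) \left(-554\right) - 111914\right) - 933 = \left(\frac{554}{423817} - 111914\right) - 933 = - \frac{47431055184}{423817} - 933 = - \frac{47826476445}{423817}$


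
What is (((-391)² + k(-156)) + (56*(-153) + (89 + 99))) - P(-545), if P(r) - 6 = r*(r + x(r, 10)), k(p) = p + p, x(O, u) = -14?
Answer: -160472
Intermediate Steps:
k(p) = 2*p
P(r) = 6 + r*(-14 + r) (P(r) = 6 + r*(r - 14) = 6 + r*(-14 + r))
(((-391)² + k(-156)) + (56*(-153) + (89 + 99))) - P(-545) = (((-391)² + 2*(-156)) + (56*(-153) + (89 + 99))) - (6 + (-545)² - 14*(-545)) = ((152881 - 312) + (-8568 + 188)) - (6 + 297025 + 7630) = (152569 - 8380) - 1*304661 = 144189 - 304661 = -160472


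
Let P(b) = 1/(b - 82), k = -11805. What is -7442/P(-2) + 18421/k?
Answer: 7379617619/11805 ≈ 6.2513e+5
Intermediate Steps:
P(b) = 1/(-82 + b)
-7442/P(-2) + 18421/k = -7442/(1/(-82 - 2)) + 18421/(-11805) = -7442/(1/(-84)) + 18421*(-1/11805) = -7442/(-1/84) - 18421/11805 = -7442*(-84) - 18421/11805 = 625128 - 18421/11805 = 7379617619/11805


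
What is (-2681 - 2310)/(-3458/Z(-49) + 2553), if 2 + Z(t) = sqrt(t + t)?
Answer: -667102051/356043689 + 60406073*I*sqrt(2)/356043689 ≈ -1.8737 + 0.23993*I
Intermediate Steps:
Z(t) = -2 + sqrt(2)*sqrt(t) (Z(t) = -2 + sqrt(t + t) = -2 + sqrt(2*t) = -2 + sqrt(2)*sqrt(t))
(-2681 - 2310)/(-3458/Z(-49) + 2553) = (-2681 - 2310)/(-3458/(-2 + sqrt(2)*sqrt(-49)) + 2553) = -4991/(-3458/(-2 + sqrt(2)*(7*I)) + 2553) = -4991/(-3458/(-2 + 7*I*sqrt(2)) + 2553) = -4991/(2553 - 3458/(-2 + 7*I*sqrt(2)))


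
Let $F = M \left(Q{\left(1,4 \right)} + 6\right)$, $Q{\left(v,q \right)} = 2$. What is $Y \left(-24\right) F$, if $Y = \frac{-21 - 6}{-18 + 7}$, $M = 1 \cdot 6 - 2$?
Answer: $- \frac{20736}{11} \approx -1885.1$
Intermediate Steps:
$M = 4$ ($M = 6 - 2 = 4$)
$Y = \frac{27}{11}$ ($Y = - \frac{27}{-11} = \left(-27\right) \left(- \frac{1}{11}\right) = \frac{27}{11} \approx 2.4545$)
$F = 32$ ($F = 4 \left(2 + 6\right) = 4 \cdot 8 = 32$)
$Y \left(-24\right) F = \frac{27}{11} \left(-24\right) 32 = \left(- \frac{648}{11}\right) 32 = - \frac{20736}{11}$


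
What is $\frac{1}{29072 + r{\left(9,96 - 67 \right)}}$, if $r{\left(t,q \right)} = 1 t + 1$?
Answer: $\frac{1}{29082} \approx 3.4386 \cdot 10^{-5}$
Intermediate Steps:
$r{\left(t,q \right)} = 1 + t$ ($r{\left(t,q \right)} = t + 1 = 1 + t$)
$\frac{1}{29072 + r{\left(9,96 - 67 \right)}} = \frac{1}{29072 + \left(1 + 9\right)} = \frac{1}{29072 + 10} = \frac{1}{29082}$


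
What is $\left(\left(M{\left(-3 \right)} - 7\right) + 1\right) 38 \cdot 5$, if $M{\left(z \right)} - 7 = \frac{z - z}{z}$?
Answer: $190$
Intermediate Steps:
$M{\left(z \right)} = 7$ ($M{\left(z \right)} = 7 + \frac{z - z}{z} = 7 + \frac{0}{z} = 7 + 0 = 7$)
$\left(\left(M{\left(-3 \right)} - 7\right) + 1\right) 38 \cdot 5 = \left(\left(7 - 7\right) + 1\right) 38 \cdot 5 = \left(0 + 1\right) 38 \cdot 5 = 1 \cdot 38 \cdot 5 = 38 \cdot 5 = 190$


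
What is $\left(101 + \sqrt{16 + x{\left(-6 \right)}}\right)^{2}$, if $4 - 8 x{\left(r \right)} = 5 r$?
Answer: $\frac{44521}{4} \approx 11130.0$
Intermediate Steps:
$x{\left(r \right)} = \frac{1}{2} - \frac{5 r}{8}$
$\left(101 + \sqrt{16 + x{\left(-6 \right)}}\right)^{2} = \left(101 + \sqrt{16 + \left(\frac{1}{2} - - \frac{15}{4}\right)}\right)^{2} = \left(101 + \sqrt{16 + \left(\frac{1}{2} + \frac{15}{4}\right)}\right)^{2} = \left(101 + \sqrt{16 + \frac{17}{4}}\right)^{2} = \left(101 + \sqrt{\frac{81}{4}}\right)^{2} = \left(101 + \frac{9}{2}\right)^{2} = \left(\frac{211}{2}\right)^{2} = \frac{44521}{4}$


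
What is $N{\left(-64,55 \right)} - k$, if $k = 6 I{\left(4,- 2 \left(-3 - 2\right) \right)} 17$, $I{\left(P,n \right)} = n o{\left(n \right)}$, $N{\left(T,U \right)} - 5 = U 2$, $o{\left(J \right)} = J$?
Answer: $-10085$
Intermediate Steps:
$N{\left(T,U \right)} = 5 + 2 U$ ($N{\left(T,U \right)} = 5 + U 2 = 5 + 2 U$)
$I{\left(P,n \right)} = n^{2}$ ($I{\left(P,n \right)} = n n = n^{2}$)
$k = 10200$ ($k = 6 \left(- 2 \left(-3 - 2\right)\right)^{2} \cdot 17 = 6 \left(\left(-2\right) \left(-5\right)\right)^{2} \cdot 17 = 6 \cdot 10^{2} \cdot 17 = 6 \cdot 100 \cdot 17 = 600 \cdot 17 = 10200$)
$N{\left(-64,55 \right)} - k = \left(5 + 2 \cdot 55\right) - 10200 = \left(5 + 110\right) - 10200 = 115 - 10200 = -10085$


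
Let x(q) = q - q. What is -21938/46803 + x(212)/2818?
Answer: -21938/46803 ≈ -0.46873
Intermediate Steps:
x(q) = 0
-21938/46803 + x(212)/2818 = -21938/46803 + 0/2818 = -21938*1/46803 + 0*(1/2818) = -21938/46803 + 0 = -21938/46803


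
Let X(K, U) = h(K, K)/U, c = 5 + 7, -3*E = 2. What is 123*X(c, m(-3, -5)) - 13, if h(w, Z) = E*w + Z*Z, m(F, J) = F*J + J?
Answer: 8299/5 ≈ 1659.8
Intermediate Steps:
E = -⅔ (E = -⅓*2 = -⅔ ≈ -0.66667)
m(F, J) = J + F*J
h(w, Z) = Z² - 2*w/3 (h(w, Z) = -2*w/3 + Z*Z = -2*w/3 + Z² = Z² - 2*w/3)
c = 12
X(K, U) = (K² - 2*K/3)/U
123*X(c, m(-3, -5)) - 13 = 123*((⅓)*12*(-2 + 3*12)/(-5*(1 - 3))) - 13 = 123*((⅓)*12*(-2 + 36)/(-5*(-2))) - 13 = 123*((⅓)*12*34/10) - 13 = 123*((⅓)*12*(⅒)*34) - 13 = 123*(68/5) - 13 = 8364/5 - 13 = 8299/5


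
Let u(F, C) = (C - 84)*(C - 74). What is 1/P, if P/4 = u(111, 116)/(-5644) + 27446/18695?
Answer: 26378645/129779144 ≈ 0.20326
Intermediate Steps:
u(F, C) = (-84 + C)*(-74 + C)
P = 129779144/26378645 (P = 4*((6216 + 116² - 158*116)/(-5644) + 27446/18695) = 4*((6216 + 13456 - 18328)*(-1/5644) + 27446*(1/18695)) = 4*(1344*(-1/5644) + 27446/18695) = 4*(-336/1411 + 27446/18695) = 4*(32444786/26378645) = 129779144/26378645 ≈ 4.9199)
1/P = 1/(129779144/26378645) = 26378645/129779144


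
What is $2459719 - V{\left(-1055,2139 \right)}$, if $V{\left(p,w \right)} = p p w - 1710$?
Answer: $-2378299046$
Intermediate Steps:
$V{\left(p,w \right)} = -1710 + w p^{2}$ ($V{\left(p,w \right)} = p^{2} w - 1710 = w p^{2} - 1710 = -1710 + w p^{2}$)
$2459719 - V{\left(-1055,2139 \right)} = 2459719 - \left(-1710 + 2139 \left(-1055\right)^{2}\right) = 2459719 - \left(-1710 + 2139 \cdot 1113025\right) = 2459719 - \left(-1710 + 2380760475\right) = 2459719 - 2380758765 = -2378299046$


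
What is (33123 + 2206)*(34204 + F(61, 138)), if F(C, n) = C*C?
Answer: 1339852325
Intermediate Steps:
F(C, n) = C²
(33123 + 2206)*(34204 + F(61, 138)) = (33123 + 2206)*(34204 + 61²) = 35329*(34204 + 3721) = 35329*37925 = 1339852325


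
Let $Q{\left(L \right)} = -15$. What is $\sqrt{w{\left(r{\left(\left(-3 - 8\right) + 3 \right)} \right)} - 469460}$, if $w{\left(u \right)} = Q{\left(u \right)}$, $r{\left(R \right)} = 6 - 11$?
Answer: $5 i \sqrt{18779} \approx 685.18 i$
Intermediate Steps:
$r{\left(R \right)} = -5$
$w{\left(u \right)} = -15$
$\sqrt{w{\left(r{\left(\left(-3 - 8\right) + 3 \right)} \right)} - 469460} = \sqrt{-15 - 469460} = \sqrt{-469475} = 5 i \sqrt{18779}$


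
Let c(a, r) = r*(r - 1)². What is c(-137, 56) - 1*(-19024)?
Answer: 188424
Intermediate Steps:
c(a, r) = r*(-1 + r)²
c(-137, 56) - 1*(-19024) = 56*(-1 + 56)² - 1*(-19024) = 56*55² + 19024 = 56*3025 + 19024 = 169400 + 19024 = 188424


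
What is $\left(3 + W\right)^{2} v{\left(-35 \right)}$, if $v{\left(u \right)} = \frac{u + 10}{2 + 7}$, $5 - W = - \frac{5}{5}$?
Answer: $-225$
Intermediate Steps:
$W = 6$ ($W = 5 - - \frac{5}{5} = 5 - \left(-5\right) \frac{1}{5} = 5 - -1 = 5 + 1 = 6$)
$v{\left(u \right)} = \frac{10}{9} + \frac{u}{9}$ ($v{\left(u \right)} = \frac{10 + u}{9} = \left(10 + u\right) \frac{1}{9} = \frac{10}{9} + \frac{u}{9}$)
$\left(3 + W\right)^{2} v{\left(-35 \right)} = \left(3 + 6\right)^{2} \left(\frac{10}{9} + \frac{1}{9} \left(-35\right)\right) = 9^{2} \left(\frac{10}{9} - \frac{35}{9}\right) = 81 \left(- \frac{25}{9}\right) = -225$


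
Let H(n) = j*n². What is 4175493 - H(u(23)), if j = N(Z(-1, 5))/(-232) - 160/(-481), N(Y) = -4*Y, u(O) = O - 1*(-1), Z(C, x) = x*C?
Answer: 58241971857/13949 ≈ 4.1754e+6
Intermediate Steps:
Z(C, x) = C*x
u(O) = 1 + O (u(O) = O + 1 = 1 + O)
j = 6875/27898 (j = -(-4)*5/(-232) - 160/(-481) = -4*(-5)*(-1/232) - 160*(-1/481) = 20*(-1/232) + 160/481 = -5/58 + 160/481 = 6875/27898 ≈ 0.24643)
H(n) = 6875*n²/27898
4175493 - H(u(23)) = 4175493 - 6875*(1 + 23)²/27898 = 4175493 - 6875*24²/27898 = 4175493 - 6875*576/27898 = 4175493 - 1*1980000/13949 = 4175493 - 1980000/13949 = 58241971857/13949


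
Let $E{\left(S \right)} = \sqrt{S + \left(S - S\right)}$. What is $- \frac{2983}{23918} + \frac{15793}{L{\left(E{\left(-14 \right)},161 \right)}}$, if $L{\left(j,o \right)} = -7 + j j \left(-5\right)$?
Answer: $\frac{377549045}{1506834} \approx 250.56$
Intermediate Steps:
$E{\left(S \right)} = \sqrt{S}$ ($E{\left(S \right)} = \sqrt{S + 0} = \sqrt{S}$)
$L{\left(j,o \right)} = -7 - 5 j^{2}$ ($L{\left(j,o \right)} = -7 + j^{2} \left(-5\right) = -7 - 5 j^{2}$)
$- \frac{2983}{23918} + \frac{15793}{L{\left(E{\left(-14 \right)},161 \right)}} = - \frac{2983}{23918} + \frac{15793}{-7 - 5 \left(\sqrt{-14}\right)^{2}} = \left(-2983\right) \frac{1}{23918} + \frac{15793}{-7 - 5 \left(i \sqrt{14}\right)^{2}} = - \frac{2983}{23918} + \frac{15793}{-7 - -70} = - \frac{2983}{23918} + \frac{15793}{-7 + 70} = - \frac{2983}{23918} + \frac{15793}{63} = \frac{377549045}{1506834}$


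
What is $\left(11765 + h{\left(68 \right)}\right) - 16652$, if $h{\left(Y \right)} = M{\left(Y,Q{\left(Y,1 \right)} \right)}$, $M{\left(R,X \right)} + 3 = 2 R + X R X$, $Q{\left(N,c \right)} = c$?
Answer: $-4686$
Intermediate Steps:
$M{\left(R,X \right)} = -3 + 2 R + R X^{2}$ ($M{\left(R,X \right)} = -3 + \left(2 R + X R X\right) = -3 + \left(2 R + R X X\right) = -3 + \left(2 R + R X^{2}\right) = -3 + 2 R + R X^{2}$)
$h{\left(Y \right)} = -3 + 3 Y$ ($h{\left(Y \right)} = -3 + 2 Y + Y 1^{2} = -3 + 2 Y + Y 1 = -3 + 2 Y + Y = -3 + 3 Y$)
$\left(11765 + h{\left(68 \right)}\right) - 16652 = \left(11765 + \left(-3 + 3 \cdot 68\right)\right) - 16652 = \left(11765 + \left(-3 + 204\right)\right) - 16652 = \left(11765 + 201\right) - 16652 = 11966 - 16652 = -4686$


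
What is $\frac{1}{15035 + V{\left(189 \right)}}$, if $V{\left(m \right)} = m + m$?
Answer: $\frac{1}{15413} \approx 6.488 \cdot 10^{-5}$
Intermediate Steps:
$V{\left(m \right)} = 2 m$
$\frac{1}{15035 + V{\left(189 \right)}} = \frac{1}{15035 + 2 \cdot 189} = \frac{1}{15035 + 378} = \frac{1}{15413}$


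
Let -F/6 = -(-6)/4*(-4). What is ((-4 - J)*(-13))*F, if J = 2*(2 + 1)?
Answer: 4680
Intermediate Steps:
J = 6 (J = 2*3 = 6)
F = 36 (F = -6*(-(-6)/4)*(-4) = -6*(-2*(-¾))*(-4) = -9*(-4) = -6*(-6) = 36)
((-4 - J)*(-13))*F = ((-4 - 1*6)*(-13))*36 = ((-4 - 6)*(-13))*36 = -10*(-13)*36 = 130*36 = 4680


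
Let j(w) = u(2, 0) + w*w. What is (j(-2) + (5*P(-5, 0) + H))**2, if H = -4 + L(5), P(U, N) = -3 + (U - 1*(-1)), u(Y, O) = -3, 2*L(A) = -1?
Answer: 5929/4 ≈ 1482.3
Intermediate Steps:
L(A) = -1/2 (L(A) = (1/2)*(-1) = -1/2)
j(w) = -3 + w**2 (j(w) = -3 + w*w = -3 + w**2)
P(U, N) = -2 + U (P(U, N) = -3 + (U + 1) = -3 + (1 + U) = -2 + U)
H = -9/2 (H = -4 - 1/2 = -9/2 ≈ -4.5000)
(j(-2) + (5*P(-5, 0) + H))**2 = ((-3 + (-2)**2) + (5*(-2 - 5) - 9/2))**2 = ((-3 + 4) + (5*(-7) - 9/2))**2 = (1 + (-35 - 9/2))**2 = (1 - 79/2)**2 = (-77/2)**2 = 5929/4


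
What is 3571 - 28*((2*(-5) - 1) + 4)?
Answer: 3767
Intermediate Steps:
3571 - 28*((2*(-5) - 1) + 4) = 3571 - 28*((-10 - 1) + 4) = 3571 - 28*(-11 + 4) = 3571 - 28*(-7) = 3571 - 1*(-196) = 3571 + 196 = 3767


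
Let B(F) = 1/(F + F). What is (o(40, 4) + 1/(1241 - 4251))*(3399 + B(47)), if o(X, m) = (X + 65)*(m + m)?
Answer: 807841179293/282940 ≈ 2.8552e+6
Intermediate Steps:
o(X, m) = 2*m*(65 + X) (o(X, m) = (65 + X)*(2*m) = 2*m*(65 + X))
B(F) = 1/(2*F)
(o(40, 4) + 1/(1241 - 4251))*(3399 + B(47)) = (2*4*(65 + 40) + 1/(1241 - 4251))*(3399 + (1/2)/47) = (2*4*105 + 1/(-3010))*(3399 + (1/2)*(1/47)) = (840 - 1/3010)*(3399 + 1/94) = (2528399/3010)*(319507/94) = 807841179293/282940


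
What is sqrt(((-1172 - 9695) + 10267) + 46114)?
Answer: sqrt(45514) ≈ 213.34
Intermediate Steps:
sqrt(((-1172 - 9695) + 10267) + 46114) = sqrt((-10867 + 10267) + 46114) = sqrt(-600 + 46114) = sqrt(45514)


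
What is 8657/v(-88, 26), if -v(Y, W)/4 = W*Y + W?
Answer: 8657/9048 ≈ 0.95679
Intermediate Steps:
v(Y, W) = -4*W - 4*W*Y (v(Y, W) = -4*(W*Y + W) = -4*(W + W*Y) = -4*W - 4*W*Y)
8657/v(-88, 26) = 8657/((-4*26*(1 - 88))) = 8657/((-4*26*(-87))) = 8657/9048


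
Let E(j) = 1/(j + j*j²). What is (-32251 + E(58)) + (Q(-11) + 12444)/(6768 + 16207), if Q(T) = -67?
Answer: -28922412015237/896806150 ≈ -32250.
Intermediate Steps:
E(j) = 1/(j + j³)
(-32251 + E(58)) + (Q(-11) + 12444)/(6768 + 16207) = (-32251 + 1/(58 + 58³)) + (-67 + 12444)/(6768 + 16207) = (-32251 + 1/(58 + 195112)) + 12377/22975 = (-32251 + 1/195170) + 12377*(1/22975) = (-32251 + 1/195170) + 12377/22975 = -6294427669/195170 + 12377/22975 = -28922412015237/896806150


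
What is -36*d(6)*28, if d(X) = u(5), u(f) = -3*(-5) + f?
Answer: -20160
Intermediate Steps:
u(f) = 15 + f
d(X) = 20 (d(X) = 15 + 5 = 20)
-36*d(6)*28 = -36*20*28 = -720*28 = -20160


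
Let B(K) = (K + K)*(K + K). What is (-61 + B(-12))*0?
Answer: 0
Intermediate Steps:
B(K) = 4*K² (B(K) = (2*K)*(2*K) = 4*K²)
(-61 + B(-12))*0 = (-61 + 4*(-12)²)*0 = (-61 + 4*144)*0 = (-61 + 576)*0 = 515*0 = 0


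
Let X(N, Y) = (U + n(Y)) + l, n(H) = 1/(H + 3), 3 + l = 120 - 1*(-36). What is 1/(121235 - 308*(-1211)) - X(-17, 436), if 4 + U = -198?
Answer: 10630737169/216963897 ≈ 48.998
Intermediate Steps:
l = 153 (l = -3 + (120 - 1*(-36)) = -3 + (120 + 36) = -3 + 156 = 153)
U = -202 (U = -4 - 198 = -202)
n(H) = 1/(3 + H)
X(N, Y) = -49 + 1/(3 + Y) (X(N, Y) = (-202 + 1/(3 + Y)) + 153 = -49 + 1/(3 + Y))
1/(121235 - 308*(-1211)) - X(-17, 436) = 1/(121235 - 308*(-1211)) - (-146 - 49*436)/(3 + 436) = 1/(121235 + 372988) - (-146 - 21364)/439 = 1/494223 - (-21510)/439 = 1/494223 - 1*(-21510/439) = 1/494223 + 21510/439 = 10630737169/216963897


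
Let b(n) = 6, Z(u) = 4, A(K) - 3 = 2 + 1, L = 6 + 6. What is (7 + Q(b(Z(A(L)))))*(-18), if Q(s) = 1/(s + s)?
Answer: -255/2 ≈ -127.50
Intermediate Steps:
L = 12
A(K) = 6 (A(K) = 3 + (2 + 1) = 3 + 3 = 6)
Q(s) = 1/(2*s)
(7 + Q(b(Z(A(L)))))*(-18) = (7 + (1/2)/6)*(-18) = (7 + (1/2)*(1/6))*(-18) = (7 + 1/12)*(-18) = (85/12)*(-18) = -255/2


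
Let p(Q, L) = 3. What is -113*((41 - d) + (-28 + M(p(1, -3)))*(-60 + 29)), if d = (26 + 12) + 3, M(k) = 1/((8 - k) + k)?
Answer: -781169/8 ≈ -97646.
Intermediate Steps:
M(k) = ⅛ (M(k) = 1/8 = ⅛)
d = 41 (d = 38 + 3 = 41)
-113*((41 - d) + (-28 + M(p(1, -3)))*(-60 + 29)) = -113*((41 - 1*41) + (-28 + ⅛)*(-60 + 29)) = -113*((41 - 41) - 223/8*(-31)) = -113*(0 + 6913/8) = -113*6913/8 = -781169/8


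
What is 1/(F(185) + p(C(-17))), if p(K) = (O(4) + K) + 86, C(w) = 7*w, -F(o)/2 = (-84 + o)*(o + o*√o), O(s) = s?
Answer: 37399/256956941299 - 37370*√185/256956941299 ≈ -1.8326e-6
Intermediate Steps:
F(o) = -2*(-84 + o)*(o + o^(3/2)) (F(o) = -2*(-84 + o)*(o + o*√o) = -2*(-84 + o)*(o + o^(3/2)))
p(K) = 90 + K (p(K) = (4 + K) + 86 = 90 + K)
1/(F(185) + p(C(-17))) = 1/((-2*185² - 68450*√185 + 168*185 + 168*185^(3/2)) + (90 + 7*(-17))) = 1/((-2*34225 - 68450*√185 + 31080 + 168*(185*√185)) + (90 - 119)) = 1/((-68450 - 68450*√185 + 31080 + 31080*√185) - 29) = 1/((-37370 - 37370*√185) - 29) = 1/(-37399 - 37370*√185)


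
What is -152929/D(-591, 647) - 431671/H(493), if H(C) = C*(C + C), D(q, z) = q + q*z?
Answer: -45488849243/93079989432 ≈ -0.48871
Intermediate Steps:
H(C) = 2*C**2 (H(C) = C*(2*C) = 2*C**2)
-152929/D(-591, 647) - 431671/H(493) = -152929*(-1/(591*(1 + 647))) - 431671/(2*493**2) = -152929/((-591*648)) - 431671/(2*243049) = -152929/(-382968) - 431671/486098 = -152929*(-1/382968) - 431671*1/486098 = 152929/382968 - 431671/486098 = -45488849243/93079989432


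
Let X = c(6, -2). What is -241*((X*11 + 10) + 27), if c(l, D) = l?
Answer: -24823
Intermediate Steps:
X = 6
-241*((X*11 + 10) + 27) = -241*((6*11 + 10) + 27) = -241*((66 + 10) + 27) = -241*(76 + 27) = -241*103 = -24823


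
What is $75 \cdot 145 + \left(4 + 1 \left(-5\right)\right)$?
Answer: $10874$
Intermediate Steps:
$75 \cdot 145 + \left(4 + 1 \left(-5\right)\right) = 10875 + \left(4 - 5\right) = 10875 - 1 = 10874$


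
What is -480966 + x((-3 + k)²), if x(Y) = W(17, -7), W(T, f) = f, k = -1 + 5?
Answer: -480973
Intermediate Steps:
k = 4
x(Y) = -7
-480966 + x((-3 + k)²) = -480966 - 7 = -480973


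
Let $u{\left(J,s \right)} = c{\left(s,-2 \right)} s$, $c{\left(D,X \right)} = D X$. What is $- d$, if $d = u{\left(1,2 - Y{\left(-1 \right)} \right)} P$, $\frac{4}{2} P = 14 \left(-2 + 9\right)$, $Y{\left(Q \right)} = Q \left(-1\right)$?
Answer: $98$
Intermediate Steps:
$Y{\left(Q \right)} = - Q$
$P = 49$ ($P = \frac{14 \left(-2 + 9\right)}{2} = \frac{14 \cdot 7}{2} = \frac{1}{2} \cdot 98 = 49$)
$u{\left(J,s \right)} = - 2 s^{2}$ ($u{\left(J,s \right)} = s \left(-2\right) s = - 2 s s = - 2 s^{2}$)
$d = -98$ ($d = - 2 \left(2 - \left(-1\right) \left(-1\right)\right)^{2} \cdot 49 = - 2 \left(2 - 1\right)^{2} \cdot 49 = - 2 \cdot 1^{2} \cdot 49 = \left(-2\right) 1 \cdot 49 = \left(-2\right) 49 = -98$)
$- d = \left(-1\right) \left(-98\right) = 98$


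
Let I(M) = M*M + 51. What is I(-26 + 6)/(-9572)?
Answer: -451/9572 ≈ -0.047117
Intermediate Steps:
I(M) = 51 + M² (I(M) = M² + 51 = 51 + M²)
I(-26 + 6)/(-9572) = (51 + (-26 + 6)²)/(-9572) = (51 + (-20)²)*(-1/9572) = (51 + 400)*(-1/9572) = 451*(-1/9572) = -451/9572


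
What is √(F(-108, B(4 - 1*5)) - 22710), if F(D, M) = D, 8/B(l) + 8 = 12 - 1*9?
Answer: I*√22818 ≈ 151.06*I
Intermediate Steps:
B(l) = -8/5 (B(l) = 8/(-8 + (12 - 1*9)) = 8/(-8 + (12 - 9)) = 8/(-8 + 3) = 8/(-5) = 8*(-⅕) = -8/5)
√(F(-108, B(4 - 1*5)) - 22710) = √(-108 - 22710) = √(-22818) = I*√22818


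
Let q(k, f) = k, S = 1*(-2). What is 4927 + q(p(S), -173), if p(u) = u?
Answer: 4925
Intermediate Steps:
S = -2
4927 + q(p(S), -173) = 4927 - 2 = 4925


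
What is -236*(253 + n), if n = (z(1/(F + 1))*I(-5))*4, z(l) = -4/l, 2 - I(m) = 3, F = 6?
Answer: -86140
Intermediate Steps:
I(m) = -1 (I(m) = 2 - 1*3 = 2 - 3 = -1)
n = 112 (n = (-4/(1/(6 + 1))*(-1))*4 = (-4/(1/7)*(-1))*4 = (-4/⅐*(-1))*4 = (-4*7*(-1))*4 = -28*(-1)*4 = 28*4 = 112)
-236*(253 + n) = -236*(253 + 112) = -236*365 = -86140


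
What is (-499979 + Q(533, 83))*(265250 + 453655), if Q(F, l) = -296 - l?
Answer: -359709867990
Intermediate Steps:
(-499979 + Q(533, 83))*(265250 + 453655) = (-499979 + (-296 - 1*83))*(265250 + 453655) = (-499979 + (-296 - 83))*718905 = (-499979 - 379)*718905 = -500358*718905 = -359709867990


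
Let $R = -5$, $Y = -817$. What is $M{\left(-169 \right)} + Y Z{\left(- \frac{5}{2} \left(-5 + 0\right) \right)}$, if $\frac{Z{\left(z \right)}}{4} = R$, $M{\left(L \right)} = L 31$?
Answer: $11101$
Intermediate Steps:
$M{\left(L \right)} = 31 L$
$Z{\left(z \right)} = -20$ ($Z{\left(z \right)} = 4 \left(-5\right) = -20$)
$M{\left(-169 \right)} + Y Z{\left(- \frac{5}{2} \left(-5 + 0\right) \right)} = 31 \left(-169\right) - -16340 = -5239 + 16340 = 11101$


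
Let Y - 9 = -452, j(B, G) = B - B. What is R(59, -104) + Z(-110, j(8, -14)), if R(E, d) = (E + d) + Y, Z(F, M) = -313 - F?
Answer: -691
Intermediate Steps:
j(B, G) = 0
Y = -443 (Y = 9 - 452 = -443)
R(E, d) = -443 + E + d (R(E, d) = (E + d) - 443 = -443 + E + d)
R(59, -104) + Z(-110, j(8, -14)) = (-443 + 59 - 104) + (-313 - 1*(-110)) = -488 + (-313 + 110) = -488 - 203 = -691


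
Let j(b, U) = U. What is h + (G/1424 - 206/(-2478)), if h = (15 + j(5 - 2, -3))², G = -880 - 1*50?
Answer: 126529393/882168 ≈ 143.43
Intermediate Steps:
G = -930 (G = -880 - 50 = -930)
h = 144 (h = (15 - 3)² = 12² = 144)
h + (G/1424 - 206/(-2478)) = 144 + (-930/1424 - 206/(-2478)) = 144 + (-930*1/1424 - 206*(-1/2478)) = 144 + (-465/712 + 103/1239) = 144 - 502799/882168 = 126529393/882168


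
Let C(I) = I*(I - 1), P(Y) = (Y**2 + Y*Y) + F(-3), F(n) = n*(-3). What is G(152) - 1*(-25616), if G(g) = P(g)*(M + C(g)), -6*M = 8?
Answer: 3182209732/3 ≈ 1.0607e+9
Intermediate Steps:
F(n) = -3*n
M = -4/3 (M = -1/6*8 = -4/3 ≈ -1.3333)
P(Y) = 9 + 2*Y**2 (P(Y) = (Y**2 + Y*Y) - 3*(-3) = (Y**2 + Y**2) + 9 = 2*Y**2 + 9 = 9 + 2*Y**2)
C(I) = I*(-1 + I)
G(g) = (9 + 2*g**2)*(-4/3 + g*(-1 + g))
G(152) - 1*(-25616) = (-4 + 3*152*(-1 + 152))*(9 + 2*152**2)/3 - 1*(-25616) = (-4 + 3*152*151)*(9 + 2*23104)/3 + 25616 = (-4 + 68856)*(9 + 46208)/3 + 25616 = (1/3)*68852*46217 + 25616 = 3182132884/3 + 25616 = 3182209732/3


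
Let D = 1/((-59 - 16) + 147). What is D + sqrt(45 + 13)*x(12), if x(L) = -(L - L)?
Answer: 1/72 ≈ 0.013889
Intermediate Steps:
x(L) = 0 (x(L) = -1*0 = 0)
D = 1/72 (D = 1/(-75 + 147) = 1/72 ≈ 0.013889)
D + sqrt(45 + 13)*x(12) = 1/72 + sqrt(45 + 13)*0 = 1/72 + sqrt(58)*0 = 1/72 + 0 = 1/72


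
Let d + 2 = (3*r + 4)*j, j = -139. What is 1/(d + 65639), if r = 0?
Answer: 1/65081 ≈ 1.5365e-5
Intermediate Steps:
d = -558 (d = -2 + (3*0 + 4)*(-139) = -2 + (0 + 4)*(-139) = -2 + 4*(-139) = -2 - 556 = -558)
1/(d + 65639) = 1/(-558 + 65639) = 1/65081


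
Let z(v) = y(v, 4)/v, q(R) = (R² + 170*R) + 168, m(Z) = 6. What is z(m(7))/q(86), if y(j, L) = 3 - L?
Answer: -1/133104 ≈ -7.5129e-6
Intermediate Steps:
q(R) = 168 + R² + 170*R
z(v) = -1/v (z(v) = (3 - 1*4)/v = (3 - 4)/v = -1/v)
z(m(7))/q(86) = (-1/6)/(168 + 86² + 170*86) = (-1*⅙)/(168 + 7396 + 14620) = -⅙/22184 = -⅙*1/22184 = -1/133104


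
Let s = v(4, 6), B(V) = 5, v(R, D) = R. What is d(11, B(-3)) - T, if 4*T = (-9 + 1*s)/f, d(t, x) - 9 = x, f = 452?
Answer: 25317/1808 ≈ 14.003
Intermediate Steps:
s = 4
d(t, x) = 9 + x
T = -5/1808 (T = ((-9 + 1*4)/452)/4 = ((-9 + 4)*(1/452))/4 = (-5*1/452)/4 = (1/4)*(-5/452) = -5/1808 ≈ -0.0027655)
d(11, B(-3)) - T = (9 + 5) - 1*(-5/1808) = 14 + 5/1808 = 25317/1808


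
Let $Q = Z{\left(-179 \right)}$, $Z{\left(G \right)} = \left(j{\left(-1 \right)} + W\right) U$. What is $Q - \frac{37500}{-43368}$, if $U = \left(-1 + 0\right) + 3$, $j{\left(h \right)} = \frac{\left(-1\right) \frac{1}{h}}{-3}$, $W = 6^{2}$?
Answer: $\frac{782771}{10842} \approx 72.198$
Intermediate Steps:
$W = 36$
$j{\left(h \right)} = \frac{1}{3 h}$ ($j{\left(h \right)} = - \frac{1}{h} \left(- \frac{1}{3}\right) = \frac{1}{3 h}$)
$U = 2$ ($U = -1 + 3 = 2$)
$Z{\left(G \right)} = \frac{214}{3}$ ($Z{\left(G \right)} = \left(\frac{1}{3 \left(-1\right)} + 36\right) 2 = \left(\frac{1}{3} \left(-1\right) + 36\right) 2 = \left(- \frac{1}{3} + 36\right) 2 = \frac{107}{3} \cdot 2 = \frac{214}{3}$)
$Q = \frac{214}{3} \approx 71.333$
$Q - \frac{37500}{-43368} = \frac{214}{3} - \frac{37500}{-43368} = \frac{214}{3} - 37500 \left(- \frac{1}{43368}\right) = \frac{214}{3} - - \frac{3125}{3614} = \frac{214}{3} + \frac{3125}{3614} = \frac{782771}{10842}$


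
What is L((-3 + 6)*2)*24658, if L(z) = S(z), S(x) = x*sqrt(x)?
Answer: 147948*sqrt(6) ≈ 3.6240e+5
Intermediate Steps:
S(x) = x**(3/2)
L(z) = z**(3/2)
L((-3 + 6)*2)*24658 = ((-3 + 6)*2)**(3/2)*24658 = (3*2)**(3/2)*24658 = 6**(3/2)*24658 = (6*sqrt(6))*24658 = 147948*sqrt(6)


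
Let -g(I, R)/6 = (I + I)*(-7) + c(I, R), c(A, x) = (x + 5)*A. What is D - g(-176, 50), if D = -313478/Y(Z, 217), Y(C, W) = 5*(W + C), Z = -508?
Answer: -62682202/1455 ≈ -43081.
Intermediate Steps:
c(A, x) = A*(5 + x) (c(A, x) = (5 + x)*A = A*(5 + x))
Y(C, W) = 5*C + 5*W (Y(C, W) = 5*(C + W) = 5*C + 5*W)
g(I, R) = 84*I - 6*I*(5 + R) (g(I, R) = -6*((I + I)*(-7) + I*(5 + R)) = -6*((2*I)*(-7) + I*(5 + R)) = -6*(-14*I + I*(5 + R)) = 84*I - 6*I*(5 + R))
D = 313478/1455 (D = -313478/(5*(-508) + 5*217) = -313478/(-2540 + 1085) = -313478/(-1455) = -313478*(-1/1455) = 313478/1455 ≈ 215.45)
D - g(-176, 50) = 313478/1455 - 6*(-176)*(9 - 1*50) = 313478/1455 - 6*(-176)*(9 - 50) = 313478/1455 - 6*(-176)*(-41) = 313478/1455 - 1*43296 = 313478/1455 - 43296 = -62682202/1455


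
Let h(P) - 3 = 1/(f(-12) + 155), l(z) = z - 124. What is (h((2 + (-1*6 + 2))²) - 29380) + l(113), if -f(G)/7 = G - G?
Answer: -4555139/155 ≈ -29388.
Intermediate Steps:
l(z) = -124 + z
f(G) = 0 (f(G) = -7*(G - G) = -7*0 = 0)
h(P) = 466/155 (h(P) = 3 + 1/(0 + 155) = 3 + 1/155 = 466/155)
(h((2 + (-1*6 + 2))²) - 29380) + l(113) = (466/155 - 29380) + (-124 + 113) = -4553434/155 - 11 = -4555139/155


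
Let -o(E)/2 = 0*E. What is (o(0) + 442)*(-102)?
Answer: -45084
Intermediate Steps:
o(E) = 0 (o(E) = -0*E = -2*0 = 0)
(o(0) + 442)*(-102) = (0 + 442)*(-102) = 442*(-102) = -45084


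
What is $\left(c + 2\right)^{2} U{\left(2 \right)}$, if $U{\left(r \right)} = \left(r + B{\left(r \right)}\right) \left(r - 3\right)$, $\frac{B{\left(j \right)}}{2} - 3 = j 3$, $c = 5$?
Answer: $-980$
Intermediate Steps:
$B{\left(j \right)} = 6 + 6 j$ ($B{\left(j \right)} = 6 + 2 j 3 = 6 + 2 \cdot 3 j = 6 + 6 j$)
$U{\left(r \right)} = \left(-3 + r\right) \left(6 + 7 r\right)$ ($U{\left(r \right)} = \left(r + \left(6 + 6 r\right)\right) \left(r - 3\right) = \left(6 + 7 r\right) \left(-3 + r\right) = \left(-3 + r\right) \left(6 + 7 r\right)$)
$\left(c + 2\right)^{2} U{\left(2 \right)} = \left(5 + 2\right)^{2} \left(-18 - 30 + 7 \cdot 2^{2}\right) = 7^{2} \left(-18 - 30 + 7 \cdot 4\right) = 49 \left(-18 - 30 + 28\right) = 49 \left(-20\right) = -980$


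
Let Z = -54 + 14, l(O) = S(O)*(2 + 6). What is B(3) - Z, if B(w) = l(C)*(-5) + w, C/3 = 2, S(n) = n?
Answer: -197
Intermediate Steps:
C = 6 (C = 3*2 = 6)
l(O) = 8*O (l(O) = O*(2 + 6) = O*8 = 8*O)
B(w) = -240 + w (B(w) = (8*6)*(-5) + w = 48*(-5) + w = -240 + w)
Z = -40
B(3) - Z = (-240 + 3) - 1*(-40) = -237 + 40 = -197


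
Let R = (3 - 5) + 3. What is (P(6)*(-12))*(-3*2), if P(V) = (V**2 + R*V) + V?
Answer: 3456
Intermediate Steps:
R = 1 (R = -2 + 3 = 1)
P(V) = V**2 + 2*V (P(V) = (V**2 + 1*V) + V = (V**2 + V) + V = (V + V**2) + V = V**2 + 2*V)
(P(6)*(-12))*(-3*2) = ((6*(2 + 6))*(-12))*(-3*2) = ((6*8)*(-12))*(-6) = (48*(-12))*(-6) = -576*(-6) = 3456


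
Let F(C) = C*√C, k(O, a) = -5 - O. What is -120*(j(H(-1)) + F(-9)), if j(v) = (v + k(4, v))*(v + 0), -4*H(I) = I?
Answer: 525/2 + 3240*I ≈ 262.5 + 3240.0*I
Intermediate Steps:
H(I) = -I/4
F(C) = C^(3/2)
j(v) = v*(-9 + v) (j(v) = (v + (-5 - 1*4))*(v + 0) = (v + (-5 - 4))*v = (v - 9)*v = (-9 + v)*v = v*(-9 + v))
-120*(j(H(-1)) + F(-9)) = -120*((-¼*(-1))*(-9 - ¼*(-1)) + (-9)^(3/2)) = -120*((-9 + ¼)/4 - 27*I) = -120*((¼)*(-35/4) - 27*I) = -120*(-35/16 - 27*I) = 525/2 + 3240*I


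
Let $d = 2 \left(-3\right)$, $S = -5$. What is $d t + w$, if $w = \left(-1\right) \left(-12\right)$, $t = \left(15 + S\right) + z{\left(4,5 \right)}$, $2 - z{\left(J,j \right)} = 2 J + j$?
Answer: $18$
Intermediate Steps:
$z{\left(J,j \right)} = 2 - j - 2 J$ ($z{\left(J,j \right)} = 2 - \left(2 J + j\right) = 2 - \left(j + 2 J\right) = 2 - j - 2 J$)
$d = -6$
$t = -1$ ($t = \left(15 - 5\right) - 11 = 10 - 11 = -1$)
$w = 12$
$d t + w = \left(-6\right) \left(-1\right) + 12 = 6 + 12 = 18$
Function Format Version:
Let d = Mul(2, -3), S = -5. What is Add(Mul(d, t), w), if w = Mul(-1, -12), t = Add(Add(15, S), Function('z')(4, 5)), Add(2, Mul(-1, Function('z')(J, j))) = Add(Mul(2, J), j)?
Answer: 18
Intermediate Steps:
Function('z')(J, j) = Add(2, Mul(-1, j), Mul(-2, J)) (Function('z')(J, j) = Add(2, Mul(-1, Add(Mul(2, J), j))) = Add(2, Mul(-1, Add(j, Mul(2, J)))) = Add(2, Add(Mul(-1, j), Mul(-2, J))) = Add(2, Mul(-1, j), Mul(-2, J)))
d = -6
t = -1 (t = Add(Add(15, -5), Add(2, Mul(-1, 5), Mul(-2, 4))) = Add(10, Add(2, -5, -8)) = Add(10, -11) = -1)
w = 12
Add(Mul(d, t), w) = Add(Mul(-6, -1), 12) = Add(6, 12) = 18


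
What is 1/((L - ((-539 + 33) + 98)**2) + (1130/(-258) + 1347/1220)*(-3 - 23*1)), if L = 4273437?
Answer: 78690/323184407351 ≈ 2.4348e-7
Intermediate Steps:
1/((L - ((-539 + 33) + 98)**2) + (1130/(-258) + 1347/1220)*(-3 - 23*1)) = 1/((4273437 - ((-539 + 33) + 98)**2) + (1130/(-258) + 1347/1220)*(-3 - 23*1)) = 1/((4273437 - (-506 + 98)**2) + (1130*(-1/258) + 1347*(1/1220))*(-3 - 23)) = 1/((4273437 - 1*(-408)**2) + (-565/129 + 1347/1220)*(-26)) = 1/((4273437 - 1*166464) - 515537/157380*(-26)) = 1/((4273437 - 166464) + 6701981/78690) = 1/(4106973 + 6701981/78690) = 1/(323184407351/78690) = 78690/323184407351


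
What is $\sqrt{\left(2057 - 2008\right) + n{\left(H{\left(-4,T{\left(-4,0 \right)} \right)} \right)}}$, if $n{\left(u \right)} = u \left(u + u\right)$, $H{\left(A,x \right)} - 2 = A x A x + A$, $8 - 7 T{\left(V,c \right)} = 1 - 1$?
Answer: $\frac{\sqrt{1832601}}{49} \approx 27.627$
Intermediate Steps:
$T{\left(V,c \right)} = \frac{8}{7}$ ($T{\left(V,c \right)} = \frac{8}{7} - \frac{1 - 1}{7} = \frac{8}{7} - 0 = \frac{8}{7} + 0 = \frac{8}{7}$)
$H{\left(A,x \right)} = 2 + A + A^{2} x^{2}$ ($H{\left(A,x \right)} = 2 + \left(A x A x + A\right) = 2 + \left(x A^{2} x + A\right) = 2 + \left(A^{2} x^{2} + A\right) = 2 + \left(A + A^{2} x^{2}\right) = 2 + A + A^{2} x^{2}$)
$n{\left(u \right)} = 2 u^{2}$ ($n{\left(u \right)} = u 2 u = 2 u^{2}$)
$\sqrt{\left(2057 - 2008\right) + n{\left(H{\left(-4,T{\left(-4,0 \right)} \right)} \right)}} = \sqrt{\left(2057 - 2008\right) + 2 \left(2 - 4 + \left(-4\right)^{2} \left(\frac{8}{7}\right)^{2}\right)^{2}} = \sqrt{\left(2057 - 2008\right) + 2 \left(2 - 4 + 16 \cdot \frac{64}{49}\right)^{2}} = \sqrt{49 + 2 \left(2 - 4 + \frac{1024}{49}\right)^{2}} = \sqrt{49 + 2 \left(\frac{926}{49}\right)^{2}} = \sqrt{49 + 2 \cdot \frac{857476}{2401}} = \sqrt{49 + \frac{1714952}{2401}} = \sqrt{\frac{1832601}{2401}} = \frac{\sqrt{1832601}}{49}$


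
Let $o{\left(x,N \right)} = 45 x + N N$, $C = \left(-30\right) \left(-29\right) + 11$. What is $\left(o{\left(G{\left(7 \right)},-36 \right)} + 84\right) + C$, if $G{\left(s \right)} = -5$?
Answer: $2036$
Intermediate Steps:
$C = 881$ ($C = 870 + 11 = 881$)
$o{\left(x,N \right)} = N^{2} + 45 x$ ($o{\left(x,N \right)} = 45 x + N^{2} = N^{2} + 45 x$)
$\left(o{\left(G{\left(7 \right)},-36 \right)} + 84\right) + C = \left(\left(\left(-36\right)^{2} + 45 \left(-5\right)\right) + 84\right) + 881 = \left(\left(1296 - 225\right) + 84\right) + 881 = \left(1071 + 84\right) + 881 = 1155 + 881 = 2036$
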